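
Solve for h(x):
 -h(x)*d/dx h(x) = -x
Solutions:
 h(x) = -sqrt(C1 + x^2)
 h(x) = sqrt(C1 + x^2)


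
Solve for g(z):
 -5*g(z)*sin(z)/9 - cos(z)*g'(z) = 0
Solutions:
 g(z) = C1*cos(z)^(5/9)


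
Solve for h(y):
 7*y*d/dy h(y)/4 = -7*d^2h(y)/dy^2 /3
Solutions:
 h(y) = C1 + C2*erf(sqrt(6)*y/4)


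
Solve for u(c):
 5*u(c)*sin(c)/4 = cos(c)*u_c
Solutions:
 u(c) = C1/cos(c)^(5/4)


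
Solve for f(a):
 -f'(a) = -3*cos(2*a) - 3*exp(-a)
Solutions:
 f(a) = C1 + 3*sin(2*a)/2 - 3*exp(-a)


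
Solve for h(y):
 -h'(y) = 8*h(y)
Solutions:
 h(y) = C1*exp(-8*y)


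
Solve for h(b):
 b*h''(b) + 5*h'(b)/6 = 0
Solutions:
 h(b) = C1 + C2*b^(1/6)


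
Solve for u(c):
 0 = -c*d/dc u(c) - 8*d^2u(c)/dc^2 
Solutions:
 u(c) = C1 + C2*erf(c/4)


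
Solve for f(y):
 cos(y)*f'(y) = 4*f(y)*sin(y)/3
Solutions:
 f(y) = C1/cos(y)^(4/3)


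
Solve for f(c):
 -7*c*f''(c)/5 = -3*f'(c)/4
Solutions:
 f(c) = C1 + C2*c^(43/28)


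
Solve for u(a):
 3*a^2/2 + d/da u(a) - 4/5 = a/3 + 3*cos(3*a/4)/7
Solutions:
 u(a) = C1 - a^3/2 + a^2/6 + 4*a/5 + 4*sin(3*a/4)/7


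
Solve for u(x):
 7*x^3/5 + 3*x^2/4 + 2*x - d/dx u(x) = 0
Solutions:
 u(x) = C1 + 7*x^4/20 + x^3/4 + x^2


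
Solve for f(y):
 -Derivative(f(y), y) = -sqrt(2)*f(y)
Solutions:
 f(y) = C1*exp(sqrt(2)*y)


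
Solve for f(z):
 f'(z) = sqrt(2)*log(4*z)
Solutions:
 f(z) = C1 + sqrt(2)*z*log(z) - sqrt(2)*z + 2*sqrt(2)*z*log(2)


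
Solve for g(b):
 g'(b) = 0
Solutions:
 g(b) = C1


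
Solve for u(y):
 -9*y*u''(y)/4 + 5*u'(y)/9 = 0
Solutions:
 u(y) = C1 + C2*y^(101/81)


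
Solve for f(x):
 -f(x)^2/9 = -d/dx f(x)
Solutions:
 f(x) = -9/(C1 + x)


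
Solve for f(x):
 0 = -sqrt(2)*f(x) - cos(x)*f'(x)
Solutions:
 f(x) = C1*(sin(x) - 1)^(sqrt(2)/2)/(sin(x) + 1)^(sqrt(2)/2)


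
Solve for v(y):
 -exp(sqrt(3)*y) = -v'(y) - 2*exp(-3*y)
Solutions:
 v(y) = C1 + sqrt(3)*exp(sqrt(3)*y)/3 + 2*exp(-3*y)/3


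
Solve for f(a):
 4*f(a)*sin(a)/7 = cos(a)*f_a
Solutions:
 f(a) = C1/cos(a)^(4/7)


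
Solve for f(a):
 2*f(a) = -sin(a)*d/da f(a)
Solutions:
 f(a) = C1*(cos(a) + 1)/(cos(a) - 1)


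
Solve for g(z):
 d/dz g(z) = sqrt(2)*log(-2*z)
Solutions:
 g(z) = C1 + sqrt(2)*z*log(-z) + sqrt(2)*z*(-1 + log(2))


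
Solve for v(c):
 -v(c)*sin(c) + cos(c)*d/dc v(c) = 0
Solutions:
 v(c) = C1/cos(c)


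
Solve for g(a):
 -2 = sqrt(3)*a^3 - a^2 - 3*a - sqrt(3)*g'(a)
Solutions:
 g(a) = C1 + a^4/4 - sqrt(3)*a^3/9 - sqrt(3)*a^2/2 + 2*sqrt(3)*a/3


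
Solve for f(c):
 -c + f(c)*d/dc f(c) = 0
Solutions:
 f(c) = -sqrt(C1 + c^2)
 f(c) = sqrt(C1 + c^2)


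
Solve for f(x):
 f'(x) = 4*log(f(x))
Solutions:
 li(f(x)) = C1 + 4*x


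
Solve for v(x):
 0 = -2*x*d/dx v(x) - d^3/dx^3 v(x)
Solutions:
 v(x) = C1 + Integral(C2*airyai(-2^(1/3)*x) + C3*airybi(-2^(1/3)*x), x)


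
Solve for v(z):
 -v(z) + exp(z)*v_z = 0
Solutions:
 v(z) = C1*exp(-exp(-z))


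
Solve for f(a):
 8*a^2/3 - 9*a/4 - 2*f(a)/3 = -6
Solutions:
 f(a) = 4*a^2 - 27*a/8 + 9


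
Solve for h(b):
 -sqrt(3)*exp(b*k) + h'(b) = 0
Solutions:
 h(b) = C1 + sqrt(3)*exp(b*k)/k


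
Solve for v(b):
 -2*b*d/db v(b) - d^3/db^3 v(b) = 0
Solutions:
 v(b) = C1 + Integral(C2*airyai(-2^(1/3)*b) + C3*airybi(-2^(1/3)*b), b)


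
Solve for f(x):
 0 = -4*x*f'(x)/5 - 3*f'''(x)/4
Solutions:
 f(x) = C1 + Integral(C2*airyai(-2*15^(2/3)*2^(1/3)*x/15) + C3*airybi(-2*15^(2/3)*2^(1/3)*x/15), x)


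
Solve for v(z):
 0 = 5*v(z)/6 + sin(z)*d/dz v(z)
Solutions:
 v(z) = C1*(cos(z) + 1)^(5/12)/(cos(z) - 1)^(5/12)


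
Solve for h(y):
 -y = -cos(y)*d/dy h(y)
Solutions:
 h(y) = C1 + Integral(y/cos(y), y)


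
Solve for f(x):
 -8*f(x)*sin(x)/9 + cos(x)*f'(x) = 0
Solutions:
 f(x) = C1/cos(x)^(8/9)


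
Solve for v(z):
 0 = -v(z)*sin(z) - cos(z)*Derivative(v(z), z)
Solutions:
 v(z) = C1*cos(z)


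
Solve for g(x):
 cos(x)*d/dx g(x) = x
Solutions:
 g(x) = C1 + Integral(x/cos(x), x)


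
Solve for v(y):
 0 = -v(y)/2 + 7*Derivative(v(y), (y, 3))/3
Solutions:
 v(y) = C3*exp(14^(2/3)*3^(1/3)*y/14) + (C1*sin(14^(2/3)*3^(5/6)*y/28) + C2*cos(14^(2/3)*3^(5/6)*y/28))*exp(-14^(2/3)*3^(1/3)*y/28)


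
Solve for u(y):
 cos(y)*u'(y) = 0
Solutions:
 u(y) = C1


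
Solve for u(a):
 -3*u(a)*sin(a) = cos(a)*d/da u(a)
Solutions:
 u(a) = C1*cos(a)^3


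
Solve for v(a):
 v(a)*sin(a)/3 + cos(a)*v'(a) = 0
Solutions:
 v(a) = C1*cos(a)^(1/3)


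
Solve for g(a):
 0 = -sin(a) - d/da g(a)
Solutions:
 g(a) = C1 + cos(a)


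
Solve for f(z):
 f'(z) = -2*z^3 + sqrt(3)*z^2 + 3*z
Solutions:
 f(z) = C1 - z^4/2 + sqrt(3)*z^3/3 + 3*z^2/2


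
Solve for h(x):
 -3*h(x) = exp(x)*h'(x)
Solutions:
 h(x) = C1*exp(3*exp(-x))


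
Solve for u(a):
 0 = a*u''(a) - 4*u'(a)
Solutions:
 u(a) = C1 + C2*a^5


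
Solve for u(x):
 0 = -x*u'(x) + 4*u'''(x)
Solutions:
 u(x) = C1 + Integral(C2*airyai(2^(1/3)*x/2) + C3*airybi(2^(1/3)*x/2), x)


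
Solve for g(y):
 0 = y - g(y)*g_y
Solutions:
 g(y) = -sqrt(C1 + y^2)
 g(y) = sqrt(C1 + y^2)


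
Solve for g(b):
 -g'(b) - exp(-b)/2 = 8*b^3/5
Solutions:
 g(b) = C1 - 2*b^4/5 + exp(-b)/2


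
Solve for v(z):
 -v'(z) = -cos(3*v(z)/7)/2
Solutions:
 -z/2 - 7*log(sin(3*v(z)/7) - 1)/6 + 7*log(sin(3*v(z)/7) + 1)/6 = C1


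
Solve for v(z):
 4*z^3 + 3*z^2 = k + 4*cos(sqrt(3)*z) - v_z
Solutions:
 v(z) = C1 + k*z - z^4 - z^3 + 4*sqrt(3)*sin(sqrt(3)*z)/3


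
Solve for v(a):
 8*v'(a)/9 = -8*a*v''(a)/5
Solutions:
 v(a) = C1 + C2*a^(4/9)


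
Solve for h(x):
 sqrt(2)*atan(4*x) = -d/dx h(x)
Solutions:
 h(x) = C1 - sqrt(2)*(x*atan(4*x) - log(16*x^2 + 1)/8)


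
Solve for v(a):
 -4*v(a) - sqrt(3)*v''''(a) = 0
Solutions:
 v(a) = (C1*sin(3^(7/8)*a/3) + C2*cos(3^(7/8)*a/3))*exp(-3^(7/8)*a/3) + (C3*sin(3^(7/8)*a/3) + C4*cos(3^(7/8)*a/3))*exp(3^(7/8)*a/3)


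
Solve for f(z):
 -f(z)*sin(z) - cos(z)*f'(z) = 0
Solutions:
 f(z) = C1*cos(z)


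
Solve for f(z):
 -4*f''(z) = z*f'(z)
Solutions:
 f(z) = C1 + C2*erf(sqrt(2)*z/4)


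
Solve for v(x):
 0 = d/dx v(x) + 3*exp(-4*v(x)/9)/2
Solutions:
 v(x) = 9*log(-I*(C1 - 2*x/3)^(1/4))
 v(x) = 9*log(I*(C1 - 2*x/3)^(1/4))
 v(x) = 9*log(-(C1 - 2*x/3)^(1/4))
 v(x) = 9*log(C1 - 2*x/3)/4


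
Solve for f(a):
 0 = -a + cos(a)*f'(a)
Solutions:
 f(a) = C1 + Integral(a/cos(a), a)


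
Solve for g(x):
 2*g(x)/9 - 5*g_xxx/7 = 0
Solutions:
 g(x) = C3*exp(1050^(1/3)*x/15) + (C1*sin(3^(5/6)*350^(1/3)*x/30) + C2*cos(3^(5/6)*350^(1/3)*x/30))*exp(-1050^(1/3)*x/30)


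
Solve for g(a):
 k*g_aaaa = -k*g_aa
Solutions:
 g(a) = C1 + C2*a + C3*sin(a) + C4*cos(a)


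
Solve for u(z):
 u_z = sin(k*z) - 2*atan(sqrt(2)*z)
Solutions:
 u(z) = C1 - 2*z*atan(sqrt(2)*z) + Piecewise((-cos(k*z)/k, Ne(k, 0)), (0, True)) + sqrt(2)*log(2*z^2 + 1)/2


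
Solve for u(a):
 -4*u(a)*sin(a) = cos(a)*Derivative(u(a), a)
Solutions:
 u(a) = C1*cos(a)^4


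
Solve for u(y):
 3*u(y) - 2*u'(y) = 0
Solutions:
 u(y) = C1*exp(3*y/2)


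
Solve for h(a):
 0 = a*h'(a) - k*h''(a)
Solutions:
 h(a) = C1 + C2*erf(sqrt(2)*a*sqrt(-1/k)/2)/sqrt(-1/k)


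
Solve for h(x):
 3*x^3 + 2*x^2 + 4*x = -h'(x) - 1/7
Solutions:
 h(x) = C1 - 3*x^4/4 - 2*x^3/3 - 2*x^2 - x/7


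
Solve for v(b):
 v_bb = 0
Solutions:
 v(b) = C1 + C2*b


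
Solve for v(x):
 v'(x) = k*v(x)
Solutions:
 v(x) = C1*exp(k*x)


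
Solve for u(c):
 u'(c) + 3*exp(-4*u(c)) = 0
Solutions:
 u(c) = log(-I*(C1 - 12*c)^(1/4))
 u(c) = log(I*(C1 - 12*c)^(1/4))
 u(c) = log(-(C1 - 12*c)^(1/4))
 u(c) = log(C1 - 12*c)/4


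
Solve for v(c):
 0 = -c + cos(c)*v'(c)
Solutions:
 v(c) = C1 + Integral(c/cos(c), c)


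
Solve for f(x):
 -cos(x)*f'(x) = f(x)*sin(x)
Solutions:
 f(x) = C1*cos(x)


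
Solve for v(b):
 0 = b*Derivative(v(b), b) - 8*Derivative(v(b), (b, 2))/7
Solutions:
 v(b) = C1 + C2*erfi(sqrt(7)*b/4)


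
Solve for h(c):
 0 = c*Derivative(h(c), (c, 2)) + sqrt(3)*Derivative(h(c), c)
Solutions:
 h(c) = C1 + C2*c^(1 - sqrt(3))


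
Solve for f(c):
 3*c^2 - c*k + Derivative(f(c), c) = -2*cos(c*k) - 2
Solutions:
 f(c) = C1 - c^3 + c^2*k/2 - 2*c - 2*sin(c*k)/k


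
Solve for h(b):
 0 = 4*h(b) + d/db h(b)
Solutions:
 h(b) = C1*exp(-4*b)


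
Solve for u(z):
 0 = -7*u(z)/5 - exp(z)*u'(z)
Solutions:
 u(z) = C1*exp(7*exp(-z)/5)


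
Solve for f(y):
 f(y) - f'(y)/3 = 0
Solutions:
 f(y) = C1*exp(3*y)


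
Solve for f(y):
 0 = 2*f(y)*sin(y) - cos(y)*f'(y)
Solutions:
 f(y) = C1/cos(y)^2


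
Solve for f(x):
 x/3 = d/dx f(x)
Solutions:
 f(x) = C1 + x^2/6


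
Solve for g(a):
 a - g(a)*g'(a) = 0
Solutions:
 g(a) = -sqrt(C1 + a^2)
 g(a) = sqrt(C1 + a^2)


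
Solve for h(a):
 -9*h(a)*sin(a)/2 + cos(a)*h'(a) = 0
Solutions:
 h(a) = C1/cos(a)^(9/2)


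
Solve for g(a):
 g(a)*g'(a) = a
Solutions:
 g(a) = -sqrt(C1 + a^2)
 g(a) = sqrt(C1 + a^2)


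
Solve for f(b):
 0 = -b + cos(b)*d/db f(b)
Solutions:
 f(b) = C1 + Integral(b/cos(b), b)


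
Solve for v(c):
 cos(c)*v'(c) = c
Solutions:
 v(c) = C1 + Integral(c/cos(c), c)


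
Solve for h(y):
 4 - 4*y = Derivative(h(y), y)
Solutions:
 h(y) = C1 - 2*y^2 + 4*y


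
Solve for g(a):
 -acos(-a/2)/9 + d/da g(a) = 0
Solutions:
 g(a) = C1 + a*acos(-a/2)/9 + sqrt(4 - a^2)/9


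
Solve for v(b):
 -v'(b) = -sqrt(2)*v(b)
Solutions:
 v(b) = C1*exp(sqrt(2)*b)


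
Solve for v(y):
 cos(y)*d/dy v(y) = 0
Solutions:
 v(y) = C1


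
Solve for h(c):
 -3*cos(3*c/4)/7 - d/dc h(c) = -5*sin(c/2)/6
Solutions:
 h(c) = C1 - 4*sin(3*c/4)/7 - 5*cos(c/2)/3


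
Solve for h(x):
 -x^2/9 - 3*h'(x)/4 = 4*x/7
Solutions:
 h(x) = C1 - 4*x^3/81 - 8*x^2/21


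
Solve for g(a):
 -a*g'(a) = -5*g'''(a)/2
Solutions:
 g(a) = C1 + Integral(C2*airyai(2^(1/3)*5^(2/3)*a/5) + C3*airybi(2^(1/3)*5^(2/3)*a/5), a)


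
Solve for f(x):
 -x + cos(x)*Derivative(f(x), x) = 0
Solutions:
 f(x) = C1 + Integral(x/cos(x), x)


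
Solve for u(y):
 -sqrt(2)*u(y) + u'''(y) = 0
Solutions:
 u(y) = C3*exp(2^(1/6)*y) + (C1*sin(2^(1/6)*sqrt(3)*y/2) + C2*cos(2^(1/6)*sqrt(3)*y/2))*exp(-2^(1/6)*y/2)


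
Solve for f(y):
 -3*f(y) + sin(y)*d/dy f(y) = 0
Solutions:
 f(y) = C1*(cos(y) - 1)^(3/2)/(cos(y) + 1)^(3/2)


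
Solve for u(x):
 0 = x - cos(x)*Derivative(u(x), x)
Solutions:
 u(x) = C1 + Integral(x/cos(x), x)


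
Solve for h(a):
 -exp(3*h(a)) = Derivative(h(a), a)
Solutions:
 h(a) = log((-3^(2/3) - 3*3^(1/6)*I)*(1/(C1 + a))^(1/3)/6)
 h(a) = log((-3^(2/3) + 3*3^(1/6)*I)*(1/(C1 + a))^(1/3)/6)
 h(a) = log(1/(C1 + 3*a))/3


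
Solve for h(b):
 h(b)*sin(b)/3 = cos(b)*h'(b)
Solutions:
 h(b) = C1/cos(b)^(1/3)


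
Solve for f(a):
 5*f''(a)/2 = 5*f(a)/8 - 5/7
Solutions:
 f(a) = C1*exp(-a/2) + C2*exp(a/2) + 8/7


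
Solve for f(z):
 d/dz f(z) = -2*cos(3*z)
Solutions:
 f(z) = C1 - 2*sin(3*z)/3


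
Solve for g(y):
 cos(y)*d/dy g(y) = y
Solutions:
 g(y) = C1 + Integral(y/cos(y), y)


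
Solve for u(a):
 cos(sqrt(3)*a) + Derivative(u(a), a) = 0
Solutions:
 u(a) = C1 - sqrt(3)*sin(sqrt(3)*a)/3


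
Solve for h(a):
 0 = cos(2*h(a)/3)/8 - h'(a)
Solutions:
 -a/8 - 3*log(sin(2*h(a)/3) - 1)/4 + 3*log(sin(2*h(a)/3) + 1)/4 = C1


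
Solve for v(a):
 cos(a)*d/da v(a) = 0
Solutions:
 v(a) = C1


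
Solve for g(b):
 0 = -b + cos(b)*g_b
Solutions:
 g(b) = C1 + Integral(b/cos(b), b)


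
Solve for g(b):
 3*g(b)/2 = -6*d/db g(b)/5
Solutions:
 g(b) = C1*exp(-5*b/4)


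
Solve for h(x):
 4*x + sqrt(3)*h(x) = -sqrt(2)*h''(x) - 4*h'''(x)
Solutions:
 h(x) = C1*exp(x*(-2*sqrt(2) + 2^(2/3)/(sqrt(2) + 108*sqrt(3) + sqrt(-2 + (sqrt(2) + 108*sqrt(3))^2))^(1/3) + 2^(1/3)*(sqrt(2) + 108*sqrt(3) + sqrt(-2 + (sqrt(2) + 108*sqrt(3))^2))^(1/3))/24)*sin(2^(1/3)*sqrt(3)*x*(-(sqrt(2) + 108*sqrt(3) + sqrt(-2 + (sqrt(2) + 108*sqrt(3))^2))^(1/3) + 2^(1/3)/(sqrt(2) + 108*sqrt(3) + sqrt(-2 + (sqrt(2) + 108*sqrt(3))^2))^(1/3))/24) + C2*exp(x*(-2*sqrt(2) + 2^(2/3)/(sqrt(2) + 108*sqrt(3) + sqrt(-2 + (sqrt(2) + 108*sqrt(3))^2))^(1/3) + 2^(1/3)*(sqrt(2) + 108*sqrt(3) + sqrt(-2 + (sqrt(2) + 108*sqrt(3))^2))^(1/3))/24)*cos(2^(1/3)*sqrt(3)*x*(-(sqrt(2) + 108*sqrt(3) + sqrt(-2 + (sqrt(2) + 108*sqrt(3))^2))^(1/3) + 2^(1/3)/(sqrt(2) + 108*sqrt(3) + sqrt(-2 + (sqrt(2) + 108*sqrt(3))^2))^(1/3))/24) + C3*exp(-x*(2^(2/3)/(sqrt(2) + 108*sqrt(3) + sqrt(-2 + (sqrt(2) + 108*sqrt(3))^2))^(1/3) + sqrt(2) + 2^(1/3)*(sqrt(2) + 108*sqrt(3) + sqrt(-2 + (sqrt(2) + 108*sqrt(3))^2))^(1/3))/12) - 4*sqrt(3)*x/3


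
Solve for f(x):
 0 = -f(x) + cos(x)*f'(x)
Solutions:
 f(x) = C1*sqrt(sin(x) + 1)/sqrt(sin(x) - 1)


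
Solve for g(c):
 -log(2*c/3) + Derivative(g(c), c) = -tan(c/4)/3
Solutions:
 g(c) = C1 + c*log(c) - c*log(3) - c + c*log(2) + 4*log(cos(c/4))/3


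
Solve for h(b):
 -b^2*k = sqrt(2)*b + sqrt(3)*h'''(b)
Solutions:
 h(b) = C1 + C2*b + C3*b^2 - sqrt(3)*b^5*k/180 - sqrt(6)*b^4/72


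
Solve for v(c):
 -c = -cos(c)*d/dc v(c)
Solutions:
 v(c) = C1 + Integral(c/cos(c), c)


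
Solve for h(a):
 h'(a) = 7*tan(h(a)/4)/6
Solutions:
 h(a) = -4*asin(C1*exp(7*a/24)) + 4*pi
 h(a) = 4*asin(C1*exp(7*a/24))


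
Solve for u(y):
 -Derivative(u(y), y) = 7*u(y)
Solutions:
 u(y) = C1*exp(-7*y)


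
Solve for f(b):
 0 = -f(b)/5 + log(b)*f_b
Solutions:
 f(b) = C1*exp(li(b)/5)


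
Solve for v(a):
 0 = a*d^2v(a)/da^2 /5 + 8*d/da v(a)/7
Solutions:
 v(a) = C1 + C2/a^(33/7)


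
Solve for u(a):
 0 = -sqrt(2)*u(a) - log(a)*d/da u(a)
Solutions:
 u(a) = C1*exp(-sqrt(2)*li(a))


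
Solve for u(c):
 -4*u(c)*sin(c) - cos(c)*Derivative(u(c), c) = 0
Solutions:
 u(c) = C1*cos(c)^4


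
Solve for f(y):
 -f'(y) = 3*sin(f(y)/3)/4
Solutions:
 3*y/4 + 3*log(cos(f(y)/3) - 1)/2 - 3*log(cos(f(y)/3) + 1)/2 = C1


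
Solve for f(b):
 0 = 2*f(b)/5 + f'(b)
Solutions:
 f(b) = C1*exp(-2*b/5)


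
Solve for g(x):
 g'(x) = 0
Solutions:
 g(x) = C1


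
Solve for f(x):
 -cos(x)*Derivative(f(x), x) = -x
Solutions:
 f(x) = C1 + Integral(x/cos(x), x)


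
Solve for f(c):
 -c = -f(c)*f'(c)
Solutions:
 f(c) = -sqrt(C1 + c^2)
 f(c) = sqrt(C1 + c^2)


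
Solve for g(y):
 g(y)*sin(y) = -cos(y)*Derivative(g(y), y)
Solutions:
 g(y) = C1*cos(y)


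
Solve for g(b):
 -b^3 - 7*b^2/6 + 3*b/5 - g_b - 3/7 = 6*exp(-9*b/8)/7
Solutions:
 g(b) = C1 - b^4/4 - 7*b^3/18 + 3*b^2/10 - 3*b/7 + 16*exp(-9*b/8)/21


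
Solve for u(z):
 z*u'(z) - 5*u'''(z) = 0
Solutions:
 u(z) = C1 + Integral(C2*airyai(5^(2/3)*z/5) + C3*airybi(5^(2/3)*z/5), z)


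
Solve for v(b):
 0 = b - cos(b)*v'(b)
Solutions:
 v(b) = C1 + Integral(b/cos(b), b)


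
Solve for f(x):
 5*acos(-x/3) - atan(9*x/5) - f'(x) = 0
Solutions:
 f(x) = C1 + 5*x*acos(-x/3) - x*atan(9*x/5) + 5*sqrt(9 - x^2) + 5*log(81*x^2 + 25)/18


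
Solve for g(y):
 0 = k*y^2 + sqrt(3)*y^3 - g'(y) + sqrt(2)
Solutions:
 g(y) = C1 + k*y^3/3 + sqrt(3)*y^4/4 + sqrt(2)*y


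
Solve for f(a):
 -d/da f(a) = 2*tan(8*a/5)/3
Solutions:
 f(a) = C1 + 5*log(cos(8*a/5))/12


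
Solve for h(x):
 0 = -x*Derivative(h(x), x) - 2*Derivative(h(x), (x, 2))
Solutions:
 h(x) = C1 + C2*erf(x/2)


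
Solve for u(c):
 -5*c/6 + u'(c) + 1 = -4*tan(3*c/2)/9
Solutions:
 u(c) = C1 + 5*c^2/12 - c + 8*log(cos(3*c/2))/27


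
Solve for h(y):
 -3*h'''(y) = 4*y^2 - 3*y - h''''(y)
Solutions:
 h(y) = C1 + C2*y + C3*y^2 + C4*exp(3*y) - y^5/45 + y^4/216 + y^3/162


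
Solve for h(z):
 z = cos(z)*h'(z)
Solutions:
 h(z) = C1 + Integral(z/cos(z), z)


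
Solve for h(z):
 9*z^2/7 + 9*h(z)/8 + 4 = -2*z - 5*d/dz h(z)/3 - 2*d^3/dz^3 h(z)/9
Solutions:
 h(z) = C1*exp(2^(1/3)*z*(-20*2^(1/3)/(81 + sqrt(22561))^(1/3) + (81 + sqrt(22561))^(1/3))/8)*sin(2^(1/3)*sqrt(3)*z*(20*2^(1/3)/(81 + sqrt(22561))^(1/3) + (81 + sqrt(22561))^(1/3))/8) + C2*exp(2^(1/3)*z*(-20*2^(1/3)/(81 + sqrt(22561))^(1/3) + (81 + sqrt(22561))^(1/3))/8)*cos(2^(1/3)*sqrt(3)*z*(20*2^(1/3)/(81 + sqrt(22561))^(1/3) + (81 + sqrt(22561))^(1/3))/8) + C3*exp(2^(1/3)*z*(-(81 + sqrt(22561))^(1/3)/4 + 5*2^(1/3)/(81 + sqrt(22561))^(1/3))) - 8*z^2/7 + 304*z/189 - 30304/5103


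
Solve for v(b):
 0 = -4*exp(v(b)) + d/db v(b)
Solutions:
 v(b) = log(-1/(C1 + 4*b))


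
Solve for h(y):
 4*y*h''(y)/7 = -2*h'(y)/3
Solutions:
 h(y) = C1 + C2/y^(1/6)


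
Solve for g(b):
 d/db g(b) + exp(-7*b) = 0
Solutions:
 g(b) = C1 + exp(-7*b)/7


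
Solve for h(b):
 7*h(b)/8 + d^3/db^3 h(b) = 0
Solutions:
 h(b) = C3*exp(-7^(1/3)*b/2) + (C1*sin(sqrt(3)*7^(1/3)*b/4) + C2*cos(sqrt(3)*7^(1/3)*b/4))*exp(7^(1/3)*b/4)


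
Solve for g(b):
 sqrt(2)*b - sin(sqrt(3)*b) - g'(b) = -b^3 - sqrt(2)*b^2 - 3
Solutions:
 g(b) = C1 + b^4/4 + sqrt(2)*b^3/3 + sqrt(2)*b^2/2 + 3*b + sqrt(3)*cos(sqrt(3)*b)/3


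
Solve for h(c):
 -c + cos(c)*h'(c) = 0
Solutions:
 h(c) = C1 + Integral(c/cos(c), c)


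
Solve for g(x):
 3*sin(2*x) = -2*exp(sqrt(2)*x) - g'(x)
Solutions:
 g(x) = C1 - sqrt(2)*exp(sqrt(2)*x) + 3*cos(2*x)/2


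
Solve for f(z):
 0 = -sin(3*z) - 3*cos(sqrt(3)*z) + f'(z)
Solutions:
 f(z) = C1 + sqrt(3)*sin(sqrt(3)*z) - cos(3*z)/3


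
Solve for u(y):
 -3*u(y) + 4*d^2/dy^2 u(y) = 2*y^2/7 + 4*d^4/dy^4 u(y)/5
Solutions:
 u(y) = C1*exp(-sqrt(2)*y*sqrt(5 - sqrt(10))/2) + C2*exp(sqrt(2)*y*sqrt(5 - sqrt(10))/2) + C3*exp(-sqrt(2)*y*sqrt(sqrt(10) + 5)/2) + C4*exp(sqrt(2)*y*sqrt(sqrt(10) + 5)/2) - 2*y^2/21 - 16/63


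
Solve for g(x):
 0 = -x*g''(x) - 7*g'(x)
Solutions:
 g(x) = C1 + C2/x^6


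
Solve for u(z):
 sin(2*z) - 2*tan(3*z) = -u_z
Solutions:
 u(z) = C1 - 2*log(cos(3*z))/3 + cos(2*z)/2


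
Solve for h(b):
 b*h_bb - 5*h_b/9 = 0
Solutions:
 h(b) = C1 + C2*b^(14/9)


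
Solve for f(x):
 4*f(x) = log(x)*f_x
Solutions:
 f(x) = C1*exp(4*li(x))


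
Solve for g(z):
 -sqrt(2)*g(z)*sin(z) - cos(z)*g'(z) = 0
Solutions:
 g(z) = C1*cos(z)^(sqrt(2))


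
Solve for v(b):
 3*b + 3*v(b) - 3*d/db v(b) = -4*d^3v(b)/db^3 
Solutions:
 v(b) = C1*exp(b*((2*sqrt(2) + 3)^(-1/3) + (2*sqrt(2) + 3)^(1/3))/4)*sin(sqrt(3)*b*(-(2*sqrt(2) + 3)^(1/3) + (2*sqrt(2) + 3)^(-1/3))/4) + C2*exp(b*((2*sqrt(2) + 3)^(-1/3) + (2*sqrt(2) + 3)^(1/3))/4)*cos(sqrt(3)*b*(-(2*sqrt(2) + 3)^(1/3) + (2*sqrt(2) + 3)^(-1/3))/4) + C3*exp(-b*((2*sqrt(2) + 3)^(-1/3) + (2*sqrt(2) + 3)^(1/3))/2) - b - 1


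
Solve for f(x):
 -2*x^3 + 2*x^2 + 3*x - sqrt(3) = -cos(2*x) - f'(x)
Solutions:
 f(x) = C1 + x^4/2 - 2*x^3/3 - 3*x^2/2 + sqrt(3)*x - sin(2*x)/2


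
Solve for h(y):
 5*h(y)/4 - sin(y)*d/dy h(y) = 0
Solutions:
 h(y) = C1*(cos(y) - 1)^(5/8)/(cos(y) + 1)^(5/8)


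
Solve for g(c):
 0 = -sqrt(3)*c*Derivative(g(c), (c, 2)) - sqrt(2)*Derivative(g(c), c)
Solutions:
 g(c) = C1 + C2*c^(1 - sqrt(6)/3)


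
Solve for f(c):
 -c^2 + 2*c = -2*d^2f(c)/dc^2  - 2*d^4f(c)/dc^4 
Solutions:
 f(c) = C1 + C2*c + C3*sin(c) + C4*cos(c) + c^4/24 - c^3/6 - c^2/2


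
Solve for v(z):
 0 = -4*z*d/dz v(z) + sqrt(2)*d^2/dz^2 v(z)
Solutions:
 v(z) = C1 + C2*erfi(2^(1/4)*z)


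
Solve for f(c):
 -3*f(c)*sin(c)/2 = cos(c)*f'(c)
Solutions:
 f(c) = C1*cos(c)^(3/2)


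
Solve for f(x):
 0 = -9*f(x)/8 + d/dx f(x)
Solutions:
 f(x) = C1*exp(9*x/8)


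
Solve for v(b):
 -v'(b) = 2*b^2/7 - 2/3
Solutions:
 v(b) = C1 - 2*b^3/21 + 2*b/3


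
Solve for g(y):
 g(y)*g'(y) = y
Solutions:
 g(y) = -sqrt(C1 + y^2)
 g(y) = sqrt(C1 + y^2)


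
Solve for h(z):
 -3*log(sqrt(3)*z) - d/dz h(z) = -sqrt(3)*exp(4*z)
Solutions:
 h(z) = C1 - 3*z*log(z) + z*(3 - 3*log(3)/2) + sqrt(3)*exp(4*z)/4


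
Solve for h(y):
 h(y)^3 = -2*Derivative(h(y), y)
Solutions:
 h(y) = -sqrt(-1/(C1 - y))
 h(y) = sqrt(-1/(C1 - y))


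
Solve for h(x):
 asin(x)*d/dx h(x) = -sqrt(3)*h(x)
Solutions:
 h(x) = C1*exp(-sqrt(3)*Integral(1/asin(x), x))


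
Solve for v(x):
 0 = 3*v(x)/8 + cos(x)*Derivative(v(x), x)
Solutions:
 v(x) = C1*(sin(x) - 1)^(3/16)/(sin(x) + 1)^(3/16)


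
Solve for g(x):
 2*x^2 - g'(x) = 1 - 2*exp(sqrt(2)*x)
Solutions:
 g(x) = C1 + 2*x^3/3 - x + sqrt(2)*exp(sqrt(2)*x)


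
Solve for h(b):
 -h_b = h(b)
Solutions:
 h(b) = C1*exp(-b)


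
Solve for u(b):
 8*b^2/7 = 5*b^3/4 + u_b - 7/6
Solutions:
 u(b) = C1 - 5*b^4/16 + 8*b^3/21 + 7*b/6


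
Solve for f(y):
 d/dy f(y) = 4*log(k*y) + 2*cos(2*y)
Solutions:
 f(y) = C1 + 4*y*log(k*y) - 4*y + sin(2*y)


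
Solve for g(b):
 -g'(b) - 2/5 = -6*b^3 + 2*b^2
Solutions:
 g(b) = C1 + 3*b^4/2 - 2*b^3/3 - 2*b/5


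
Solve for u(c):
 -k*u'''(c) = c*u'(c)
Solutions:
 u(c) = C1 + Integral(C2*airyai(c*(-1/k)^(1/3)) + C3*airybi(c*(-1/k)^(1/3)), c)


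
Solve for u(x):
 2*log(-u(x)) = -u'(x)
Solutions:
 -li(-u(x)) = C1 - 2*x


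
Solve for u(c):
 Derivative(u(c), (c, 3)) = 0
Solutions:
 u(c) = C1 + C2*c + C3*c^2


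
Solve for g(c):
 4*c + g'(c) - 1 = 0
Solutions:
 g(c) = C1 - 2*c^2 + c


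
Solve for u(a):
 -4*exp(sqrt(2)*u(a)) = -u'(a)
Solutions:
 u(a) = sqrt(2)*(2*log(-1/(C1 + 4*a)) - log(2))/4


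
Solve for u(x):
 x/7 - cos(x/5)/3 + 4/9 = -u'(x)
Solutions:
 u(x) = C1 - x^2/14 - 4*x/9 + 5*sin(x/5)/3


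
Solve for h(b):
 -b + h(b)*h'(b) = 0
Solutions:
 h(b) = -sqrt(C1 + b^2)
 h(b) = sqrt(C1 + b^2)


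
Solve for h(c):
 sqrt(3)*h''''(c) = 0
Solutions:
 h(c) = C1 + C2*c + C3*c^2 + C4*c^3


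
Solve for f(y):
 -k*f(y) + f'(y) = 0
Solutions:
 f(y) = C1*exp(k*y)


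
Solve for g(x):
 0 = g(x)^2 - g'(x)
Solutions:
 g(x) = -1/(C1 + x)


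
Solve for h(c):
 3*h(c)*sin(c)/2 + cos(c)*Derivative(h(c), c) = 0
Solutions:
 h(c) = C1*cos(c)^(3/2)


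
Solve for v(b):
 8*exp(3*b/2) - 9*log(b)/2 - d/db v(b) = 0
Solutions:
 v(b) = C1 - 9*b*log(b)/2 + 9*b/2 + 16*exp(3*b/2)/3


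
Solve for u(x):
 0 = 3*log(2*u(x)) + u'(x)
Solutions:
 Integral(1/(log(_y) + log(2)), (_y, u(x)))/3 = C1 - x


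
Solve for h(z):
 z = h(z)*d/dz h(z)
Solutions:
 h(z) = -sqrt(C1 + z^2)
 h(z) = sqrt(C1 + z^2)


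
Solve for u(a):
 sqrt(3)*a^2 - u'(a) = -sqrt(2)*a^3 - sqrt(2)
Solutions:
 u(a) = C1 + sqrt(2)*a^4/4 + sqrt(3)*a^3/3 + sqrt(2)*a


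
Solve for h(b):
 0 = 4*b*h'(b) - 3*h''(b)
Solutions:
 h(b) = C1 + C2*erfi(sqrt(6)*b/3)


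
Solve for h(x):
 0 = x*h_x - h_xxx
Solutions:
 h(x) = C1 + Integral(C2*airyai(x) + C3*airybi(x), x)


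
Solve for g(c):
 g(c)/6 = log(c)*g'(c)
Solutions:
 g(c) = C1*exp(li(c)/6)


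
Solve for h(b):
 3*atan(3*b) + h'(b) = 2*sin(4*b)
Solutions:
 h(b) = C1 - 3*b*atan(3*b) + log(9*b^2 + 1)/2 - cos(4*b)/2


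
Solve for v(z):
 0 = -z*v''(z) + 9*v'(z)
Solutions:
 v(z) = C1 + C2*z^10


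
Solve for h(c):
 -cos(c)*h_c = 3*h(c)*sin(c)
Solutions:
 h(c) = C1*cos(c)^3


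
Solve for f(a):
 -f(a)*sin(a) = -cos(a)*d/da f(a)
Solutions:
 f(a) = C1/cos(a)


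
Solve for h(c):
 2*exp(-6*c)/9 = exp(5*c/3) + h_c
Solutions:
 h(c) = C1 - 3*exp(5*c/3)/5 - exp(-6*c)/27


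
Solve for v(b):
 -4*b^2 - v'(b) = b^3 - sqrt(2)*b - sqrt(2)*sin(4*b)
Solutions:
 v(b) = C1 - b^4/4 - 4*b^3/3 + sqrt(2)*b^2/2 - sqrt(2)*cos(4*b)/4


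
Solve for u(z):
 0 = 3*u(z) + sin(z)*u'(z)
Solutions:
 u(z) = C1*(cos(z) + 1)^(3/2)/(cos(z) - 1)^(3/2)


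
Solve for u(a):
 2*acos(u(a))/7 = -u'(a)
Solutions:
 Integral(1/acos(_y), (_y, u(a))) = C1 - 2*a/7


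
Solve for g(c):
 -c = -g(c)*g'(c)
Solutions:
 g(c) = -sqrt(C1 + c^2)
 g(c) = sqrt(C1 + c^2)


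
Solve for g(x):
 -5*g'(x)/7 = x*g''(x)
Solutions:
 g(x) = C1 + C2*x^(2/7)


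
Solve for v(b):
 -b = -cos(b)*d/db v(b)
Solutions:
 v(b) = C1 + Integral(b/cos(b), b)


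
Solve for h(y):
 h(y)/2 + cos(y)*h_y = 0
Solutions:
 h(y) = C1*(sin(y) - 1)^(1/4)/(sin(y) + 1)^(1/4)


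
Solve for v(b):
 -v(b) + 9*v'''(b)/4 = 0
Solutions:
 v(b) = C3*exp(2^(2/3)*3^(1/3)*b/3) + (C1*sin(2^(2/3)*3^(5/6)*b/6) + C2*cos(2^(2/3)*3^(5/6)*b/6))*exp(-2^(2/3)*3^(1/3)*b/6)


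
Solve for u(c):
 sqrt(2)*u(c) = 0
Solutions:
 u(c) = 0


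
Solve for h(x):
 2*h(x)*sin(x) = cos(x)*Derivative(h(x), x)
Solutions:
 h(x) = C1/cos(x)^2


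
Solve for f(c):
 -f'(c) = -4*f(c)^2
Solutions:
 f(c) = -1/(C1 + 4*c)


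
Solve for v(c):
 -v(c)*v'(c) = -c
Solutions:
 v(c) = -sqrt(C1 + c^2)
 v(c) = sqrt(C1 + c^2)


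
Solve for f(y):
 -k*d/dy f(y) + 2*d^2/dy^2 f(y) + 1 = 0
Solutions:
 f(y) = C1 + C2*exp(k*y/2) + y/k


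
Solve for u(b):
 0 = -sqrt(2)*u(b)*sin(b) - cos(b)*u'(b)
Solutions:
 u(b) = C1*cos(b)^(sqrt(2))


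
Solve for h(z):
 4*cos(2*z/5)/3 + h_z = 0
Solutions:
 h(z) = C1 - 10*sin(2*z/5)/3


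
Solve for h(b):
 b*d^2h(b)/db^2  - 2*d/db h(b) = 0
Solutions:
 h(b) = C1 + C2*b^3


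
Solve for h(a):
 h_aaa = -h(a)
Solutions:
 h(a) = C3*exp(-a) + (C1*sin(sqrt(3)*a/2) + C2*cos(sqrt(3)*a/2))*exp(a/2)


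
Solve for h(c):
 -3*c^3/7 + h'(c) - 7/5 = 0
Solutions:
 h(c) = C1 + 3*c^4/28 + 7*c/5


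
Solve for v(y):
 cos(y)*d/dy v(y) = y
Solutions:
 v(y) = C1 + Integral(y/cos(y), y)


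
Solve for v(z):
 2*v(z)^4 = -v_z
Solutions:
 v(z) = (-3^(2/3) - 3*3^(1/6)*I)*(1/(C1 + 2*z))^(1/3)/6
 v(z) = (-3^(2/3) + 3*3^(1/6)*I)*(1/(C1 + 2*z))^(1/3)/6
 v(z) = (1/(C1 + 6*z))^(1/3)


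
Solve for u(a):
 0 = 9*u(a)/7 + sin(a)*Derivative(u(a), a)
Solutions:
 u(a) = C1*(cos(a) + 1)^(9/14)/(cos(a) - 1)^(9/14)


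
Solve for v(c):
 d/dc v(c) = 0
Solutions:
 v(c) = C1


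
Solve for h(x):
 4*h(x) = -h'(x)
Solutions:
 h(x) = C1*exp(-4*x)


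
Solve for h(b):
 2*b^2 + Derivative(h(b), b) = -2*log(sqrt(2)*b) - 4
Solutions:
 h(b) = C1 - 2*b^3/3 - 2*b*log(b) - 2*b - b*log(2)


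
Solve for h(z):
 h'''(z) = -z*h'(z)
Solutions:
 h(z) = C1 + Integral(C2*airyai(-z) + C3*airybi(-z), z)


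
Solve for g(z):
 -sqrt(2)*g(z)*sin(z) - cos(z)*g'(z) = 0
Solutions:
 g(z) = C1*cos(z)^(sqrt(2))


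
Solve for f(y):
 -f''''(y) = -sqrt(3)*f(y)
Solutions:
 f(y) = C1*exp(-3^(1/8)*y) + C2*exp(3^(1/8)*y) + C3*sin(3^(1/8)*y) + C4*cos(3^(1/8)*y)


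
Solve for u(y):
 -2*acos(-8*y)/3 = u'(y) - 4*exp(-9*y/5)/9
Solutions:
 u(y) = C1 - 2*y*acos(-8*y)/3 - sqrt(1 - 64*y^2)/12 - 20*exp(-9*y/5)/81


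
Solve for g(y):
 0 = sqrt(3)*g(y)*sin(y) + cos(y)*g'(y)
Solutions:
 g(y) = C1*cos(y)^(sqrt(3))


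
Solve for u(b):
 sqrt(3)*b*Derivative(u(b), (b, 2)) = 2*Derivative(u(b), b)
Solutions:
 u(b) = C1 + C2*b^(1 + 2*sqrt(3)/3)


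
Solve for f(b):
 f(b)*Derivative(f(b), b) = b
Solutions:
 f(b) = -sqrt(C1 + b^2)
 f(b) = sqrt(C1 + b^2)


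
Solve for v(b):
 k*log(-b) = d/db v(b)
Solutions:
 v(b) = C1 + b*k*log(-b) - b*k


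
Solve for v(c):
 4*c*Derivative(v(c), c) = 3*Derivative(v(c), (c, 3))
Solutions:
 v(c) = C1 + Integral(C2*airyai(6^(2/3)*c/3) + C3*airybi(6^(2/3)*c/3), c)


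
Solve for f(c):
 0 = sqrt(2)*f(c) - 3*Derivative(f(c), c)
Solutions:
 f(c) = C1*exp(sqrt(2)*c/3)


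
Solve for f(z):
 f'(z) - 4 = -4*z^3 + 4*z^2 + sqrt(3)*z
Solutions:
 f(z) = C1 - z^4 + 4*z^3/3 + sqrt(3)*z^2/2 + 4*z


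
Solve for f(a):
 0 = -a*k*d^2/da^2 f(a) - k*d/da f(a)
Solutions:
 f(a) = C1 + C2*log(a)


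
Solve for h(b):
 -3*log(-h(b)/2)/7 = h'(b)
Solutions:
 7*Integral(1/(log(-_y) - log(2)), (_y, h(b)))/3 = C1 - b


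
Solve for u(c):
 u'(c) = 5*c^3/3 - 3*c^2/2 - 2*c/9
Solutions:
 u(c) = C1 + 5*c^4/12 - c^3/2 - c^2/9


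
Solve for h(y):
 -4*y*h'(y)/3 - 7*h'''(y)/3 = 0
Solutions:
 h(y) = C1 + Integral(C2*airyai(-14^(2/3)*y/7) + C3*airybi(-14^(2/3)*y/7), y)


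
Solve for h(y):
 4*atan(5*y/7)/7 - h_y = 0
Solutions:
 h(y) = C1 + 4*y*atan(5*y/7)/7 - 2*log(25*y^2 + 49)/5


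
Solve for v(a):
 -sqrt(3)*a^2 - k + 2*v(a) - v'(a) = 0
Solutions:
 v(a) = C1*exp(2*a) + sqrt(3)*a^2/2 + sqrt(3)*a/2 + k/2 + sqrt(3)/4


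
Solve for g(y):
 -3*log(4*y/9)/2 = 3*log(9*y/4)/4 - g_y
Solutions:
 g(y) = C1 + 9*y*log(y)/4 - 9*y/4 - 3*y*log(3)/2 + 3*y*log(2)/2


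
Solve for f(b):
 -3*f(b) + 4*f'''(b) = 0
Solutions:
 f(b) = C3*exp(6^(1/3)*b/2) + (C1*sin(2^(1/3)*3^(5/6)*b/4) + C2*cos(2^(1/3)*3^(5/6)*b/4))*exp(-6^(1/3)*b/4)


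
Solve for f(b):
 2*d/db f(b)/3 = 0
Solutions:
 f(b) = C1


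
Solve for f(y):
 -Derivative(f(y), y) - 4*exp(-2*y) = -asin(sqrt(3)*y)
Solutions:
 f(y) = C1 + y*asin(sqrt(3)*y) + sqrt(3)*sqrt(1 - 3*y^2)/3 + 2*exp(-2*y)


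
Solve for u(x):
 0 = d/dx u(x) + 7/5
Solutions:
 u(x) = C1 - 7*x/5


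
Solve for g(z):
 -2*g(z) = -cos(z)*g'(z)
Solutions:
 g(z) = C1*(sin(z) + 1)/(sin(z) - 1)


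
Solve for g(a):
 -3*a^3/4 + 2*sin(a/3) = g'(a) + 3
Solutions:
 g(a) = C1 - 3*a^4/16 - 3*a - 6*cos(a/3)


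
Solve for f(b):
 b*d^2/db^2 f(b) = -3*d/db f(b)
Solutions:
 f(b) = C1 + C2/b^2


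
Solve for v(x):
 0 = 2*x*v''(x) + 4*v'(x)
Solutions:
 v(x) = C1 + C2/x


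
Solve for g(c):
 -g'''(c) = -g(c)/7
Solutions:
 g(c) = C3*exp(7^(2/3)*c/7) + (C1*sin(sqrt(3)*7^(2/3)*c/14) + C2*cos(sqrt(3)*7^(2/3)*c/14))*exp(-7^(2/3)*c/14)


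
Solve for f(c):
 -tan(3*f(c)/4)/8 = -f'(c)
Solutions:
 f(c) = -4*asin(C1*exp(3*c/32))/3 + 4*pi/3
 f(c) = 4*asin(C1*exp(3*c/32))/3


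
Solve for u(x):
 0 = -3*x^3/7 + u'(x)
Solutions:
 u(x) = C1 + 3*x^4/28


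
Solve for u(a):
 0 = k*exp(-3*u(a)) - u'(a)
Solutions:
 u(a) = log(C1 + 3*a*k)/3
 u(a) = log((-3^(1/3) - 3^(5/6)*I)*(C1 + a*k)^(1/3)/2)
 u(a) = log((-3^(1/3) + 3^(5/6)*I)*(C1 + a*k)^(1/3)/2)


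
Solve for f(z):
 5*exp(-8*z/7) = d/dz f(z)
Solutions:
 f(z) = C1 - 35*exp(-8*z/7)/8


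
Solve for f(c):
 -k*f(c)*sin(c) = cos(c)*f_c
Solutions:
 f(c) = C1*exp(k*log(cos(c)))


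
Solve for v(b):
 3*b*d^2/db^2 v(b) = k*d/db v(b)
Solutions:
 v(b) = C1 + b^(re(k)/3 + 1)*(C2*sin(log(b)*Abs(im(k))/3) + C3*cos(log(b)*im(k)/3))


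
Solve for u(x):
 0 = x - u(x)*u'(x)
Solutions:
 u(x) = -sqrt(C1 + x^2)
 u(x) = sqrt(C1 + x^2)


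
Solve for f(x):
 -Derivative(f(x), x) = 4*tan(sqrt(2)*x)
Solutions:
 f(x) = C1 + 2*sqrt(2)*log(cos(sqrt(2)*x))


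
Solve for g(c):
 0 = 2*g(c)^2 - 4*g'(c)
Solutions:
 g(c) = -2/(C1 + c)


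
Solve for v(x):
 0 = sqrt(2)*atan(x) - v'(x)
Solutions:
 v(x) = C1 + sqrt(2)*(x*atan(x) - log(x^2 + 1)/2)


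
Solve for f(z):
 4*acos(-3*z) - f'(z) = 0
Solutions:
 f(z) = C1 + 4*z*acos(-3*z) + 4*sqrt(1 - 9*z^2)/3


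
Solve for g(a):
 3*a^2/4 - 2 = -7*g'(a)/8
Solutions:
 g(a) = C1 - 2*a^3/7 + 16*a/7


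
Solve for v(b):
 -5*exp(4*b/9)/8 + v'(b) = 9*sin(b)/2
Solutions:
 v(b) = C1 + 45*exp(4*b/9)/32 - 9*cos(b)/2


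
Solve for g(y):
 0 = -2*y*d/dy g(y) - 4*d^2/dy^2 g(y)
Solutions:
 g(y) = C1 + C2*erf(y/2)


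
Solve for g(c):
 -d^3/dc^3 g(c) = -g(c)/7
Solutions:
 g(c) = C3*exp(7^(2/3)*c/7) + (C1*sin(sqrt(3)*7^(2/3)*c/14) + C2*cos(sqrt(3)*7^(2/3)*c/14))*exp(-7^(2/3)*c/14)


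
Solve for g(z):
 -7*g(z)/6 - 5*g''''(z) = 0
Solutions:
 g(z) = (C1*sin(14^(1/4)*15^(3/4)*z/30) + C2*cos(14^(1/4)*15^(3/4)*z/30))*exp(-14^(1/4)*15^(3/4)*z/30) + (C3*sin(14^(1/4)*15^(3/4)*z/30) + C4*cos(14^(1/4)*15^(3/4)*z/30))*exp(14^(1/4)*15^(3/4)*z/30)


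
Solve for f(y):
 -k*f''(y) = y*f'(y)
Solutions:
 f(y) = C1 + C2*sqrt(k)*erf(sqrt(2)*y*sqrt(1/k)/2)


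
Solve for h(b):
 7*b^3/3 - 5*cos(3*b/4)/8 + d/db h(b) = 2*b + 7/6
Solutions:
 h(b) = C1 - 7*b^4/12 + b^2 + 7*b/6 + 5*sin(3*b/4)/6


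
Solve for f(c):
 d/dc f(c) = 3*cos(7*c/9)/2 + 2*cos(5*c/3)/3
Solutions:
 f(c) = C1 + 27*sin(7*c/9)/14 + 2*sin(5*c/3)/5


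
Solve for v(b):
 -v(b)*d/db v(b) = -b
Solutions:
 v(b) = -sqrt(C1 + b^2)
 v(b) = sqrt(C1 + b^2)


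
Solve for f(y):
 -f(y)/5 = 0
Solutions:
 f(y) = 0


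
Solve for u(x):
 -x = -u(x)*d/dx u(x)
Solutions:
 u(x) = -sqrt(C1 + x^2)
 u(x) = sqrt(C1 + x^2)


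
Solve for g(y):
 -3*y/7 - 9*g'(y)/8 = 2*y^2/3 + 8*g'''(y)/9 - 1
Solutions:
 g(y) = C1 + C2*sin(9*y/8) + C3*cos(9*y/8) - 16*y^3/81 - 4*y^2/21 + 3992*y/2187


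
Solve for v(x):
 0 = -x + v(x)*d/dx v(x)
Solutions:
 v(x) = -sqrt(C1 + x^2)
 v(x) = sqrt(C1 + x^2)


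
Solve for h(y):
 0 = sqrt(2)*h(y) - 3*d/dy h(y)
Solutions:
 h(y) = C1*exp(sqrt(2)*y/3)


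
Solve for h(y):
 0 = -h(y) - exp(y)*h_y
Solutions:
 h(y) = C1*exp(exp(-y))


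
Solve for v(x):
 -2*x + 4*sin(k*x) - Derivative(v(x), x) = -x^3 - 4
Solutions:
 v(x) = C1 + x^4/4 - x^2 + 4*x - 4*cos(k*x)/k


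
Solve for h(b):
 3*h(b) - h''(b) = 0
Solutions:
 h(b) = C1*exp(-sqrt(3)*b) + C2*exp(sqrt(3)*b)


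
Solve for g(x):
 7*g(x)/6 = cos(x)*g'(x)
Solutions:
 g(x) = C1*(sin(x) + 1)^(7/12)/(sin(x) - 1)^(7/12)


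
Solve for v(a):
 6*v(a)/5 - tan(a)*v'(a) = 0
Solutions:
 v(a) = C1*sin(a)^(6/5)


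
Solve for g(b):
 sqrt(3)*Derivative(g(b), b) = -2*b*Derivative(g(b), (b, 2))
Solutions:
 g(b) = C1 + C2*b^(1 - sqrt(3)/2)


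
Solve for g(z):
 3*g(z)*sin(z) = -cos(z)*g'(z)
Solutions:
 g(z) = C1*cos(z)^3


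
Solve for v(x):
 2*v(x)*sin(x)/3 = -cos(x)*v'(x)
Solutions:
 v(x) = C1*cos(x)^(2/3)


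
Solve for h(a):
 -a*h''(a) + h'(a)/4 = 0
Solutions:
 h(a) = C1 + C2*a^(5/4)


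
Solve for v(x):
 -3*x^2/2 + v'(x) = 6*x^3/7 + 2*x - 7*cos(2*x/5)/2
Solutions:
 v(x) = C1 + 3*x^4/14 + x^3/2 + x^2 - 35*sin(2*x/5)/4


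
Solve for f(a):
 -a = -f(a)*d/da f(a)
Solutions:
 f(a) = -sqrt(C1 + a^2)
 f(a) = sqrt(C1 + a^2)


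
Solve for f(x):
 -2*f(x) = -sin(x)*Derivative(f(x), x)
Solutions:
 f(x) = C1*(cos(x) - 1)/(cos(x) + 1)


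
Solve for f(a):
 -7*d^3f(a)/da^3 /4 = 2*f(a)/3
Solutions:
 f(a) = C3*exp(-2*21^(2/3)*a/21) + (C1*sin(3^(1/6)*7^(2/3)*a/7) + C2*cos(3^(1/6)*7^(2/3)*a/7))*exp(21^(2/3)*a/21)


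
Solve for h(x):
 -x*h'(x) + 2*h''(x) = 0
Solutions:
 h(x) = C1 + C2*erfi(x/2)


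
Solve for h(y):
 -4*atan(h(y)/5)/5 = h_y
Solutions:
 Integral(1/atan(_y/5), (_y, h(y))) = C1 - 4*y/5


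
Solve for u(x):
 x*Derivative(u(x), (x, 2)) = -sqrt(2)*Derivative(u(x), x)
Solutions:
 u(x) = C1 + C2*x^(1 - sqrt(2))


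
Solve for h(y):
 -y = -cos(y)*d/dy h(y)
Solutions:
 h(y) = C1 + Integral(y/cos(y), y)


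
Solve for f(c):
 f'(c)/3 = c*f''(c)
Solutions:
 f(c) = C1 + C2*c^(4/3)


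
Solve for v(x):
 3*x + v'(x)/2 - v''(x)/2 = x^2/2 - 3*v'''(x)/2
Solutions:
 v(x) = C1 + x^3/3 - 2*x^2 - 10*x + (C2*sin(sqrt(11)*x/6) + C3*cos(sqrt(11)*x/6))*exp(x/6)


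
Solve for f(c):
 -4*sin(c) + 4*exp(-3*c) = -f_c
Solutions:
 f(c) = C1 - 4*cos(c) + 4*exp(-3*c)/3


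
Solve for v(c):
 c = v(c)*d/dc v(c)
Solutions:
 v(c) = -sqrt(C1 + c^2)
 v(c) = sqrt(C1 + c^2)


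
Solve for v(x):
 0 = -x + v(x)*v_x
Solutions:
 v(x) = -sqrt(C1 + x^2)
 v(x) = sqrt(C1 + x^2)


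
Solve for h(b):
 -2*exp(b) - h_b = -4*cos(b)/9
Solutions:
 h(b) = C1 - 2*exp(b) + 4*sin(b)/9


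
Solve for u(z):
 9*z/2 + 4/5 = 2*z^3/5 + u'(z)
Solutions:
 u(z) = C1 - z^4/10 + 9*z^2/4 + 4*z/5


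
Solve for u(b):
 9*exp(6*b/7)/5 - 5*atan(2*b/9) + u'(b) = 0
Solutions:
 u(b) = C1 + 5*b*atan(2*b/9) - 21*exp(6*b/7)/10 - 45*log(4*b^2 + 81)/4


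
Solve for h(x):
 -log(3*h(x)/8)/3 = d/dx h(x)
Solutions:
 -3*Integral(1/(-log(_y) - log(3) + 3*log(2)), (_y, h(x))) = C1 - x


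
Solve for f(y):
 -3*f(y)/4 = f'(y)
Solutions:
 f(y) = C1*exp(-3*y/4)


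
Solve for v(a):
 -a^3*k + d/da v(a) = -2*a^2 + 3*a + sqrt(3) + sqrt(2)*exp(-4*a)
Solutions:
 v(a) = C1 + a^4*k/4 - 2*a^3/3 + 3*a^2/2 + sqrt(3)*a - sqrt(2)*exp(-4*a)/4


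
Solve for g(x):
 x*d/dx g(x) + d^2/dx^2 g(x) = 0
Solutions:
 g(x) = C1 + C2*erf(sqrt(2)*x/2)


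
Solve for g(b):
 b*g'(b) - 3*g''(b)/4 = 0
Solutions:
 g(b) = C1 + C2*erfi(sqrt(6)*b/3)


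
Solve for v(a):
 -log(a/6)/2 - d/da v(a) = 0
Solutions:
 v(a) = C1 - a*log(a)/2 + a/2 + a*log(6)/2


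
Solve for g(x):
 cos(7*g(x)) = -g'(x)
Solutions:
 g(x) = -asin((C1 + exp(14*x))/(C1 - exp(14*x)))/7 + pi/7
 g(x) = asin((C1 + exp(14*x))/(C1 - exp(14*x)))/7


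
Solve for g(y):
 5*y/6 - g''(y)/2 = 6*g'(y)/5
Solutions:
 g(y) = C1 + C2*exp(-12*y/5) + 25*y^2/72 - 125*y/432


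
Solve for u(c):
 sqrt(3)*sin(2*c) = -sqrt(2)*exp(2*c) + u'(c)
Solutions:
 u(c) = C1 + sqrt(2)*exp(2*c)/2 - sqrt(3)*cos(2*c)/2


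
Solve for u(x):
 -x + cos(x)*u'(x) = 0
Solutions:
 u(x) = C1 + Integral(x/cos(x), x)


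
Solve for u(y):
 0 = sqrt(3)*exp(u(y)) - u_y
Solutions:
 u(y) = log(-1/(C1 + sqrt(3)*y))


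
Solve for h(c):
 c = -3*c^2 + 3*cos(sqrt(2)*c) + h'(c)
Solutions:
 h(c) = C1 + c^3 + c^2/2 - 3*sqrt(2)*sin(sqrt(2)*c)/2


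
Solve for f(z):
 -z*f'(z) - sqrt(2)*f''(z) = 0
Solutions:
 f(z) = C1 + C2*erf(2^(1/4)*z/2)


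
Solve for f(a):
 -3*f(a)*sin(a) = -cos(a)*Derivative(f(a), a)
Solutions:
 f(a) = C1/cos(a)^3


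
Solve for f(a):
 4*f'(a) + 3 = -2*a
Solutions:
 f(a) = C1 - a^2/4 - 3*a/4


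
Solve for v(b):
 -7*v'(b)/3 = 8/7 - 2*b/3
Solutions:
 v(b) = C1 + b^2/7 - 24*b/49


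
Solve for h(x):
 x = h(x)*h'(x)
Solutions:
 h(x) = -sqrt(C1 + x^2)
 h(x) = sqrt(C1 + x^2)


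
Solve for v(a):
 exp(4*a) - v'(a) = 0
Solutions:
 v(a) = C1 + exp(4*a)/4


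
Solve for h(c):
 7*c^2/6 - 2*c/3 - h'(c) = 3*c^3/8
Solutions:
 h(c) = C1 - 3*c^4/32 + 7*c^3/18 - c^2/3


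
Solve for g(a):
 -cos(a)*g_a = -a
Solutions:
 g(a) = C1 + Integral(a/cos(a), a)


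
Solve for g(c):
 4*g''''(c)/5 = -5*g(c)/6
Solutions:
 g(c) = (C1*sin(sqrt(5)*6^(3/4)*c/12) + C2*cos(sqrt(5)*6^(3/4)*c/12))*exp(-sqrt(5)*6^(3/4)*c/12) + (C3*sin(sqrt(5)*6^(3/4)*c/12) + C4*cos(sqrt(5)*6^(3/4)*c/12))*exp(sqrt(5)*6^(3/4)*c/12)


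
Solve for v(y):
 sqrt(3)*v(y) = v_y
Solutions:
 v(y) = C1*exp(sqrt(3)*y)


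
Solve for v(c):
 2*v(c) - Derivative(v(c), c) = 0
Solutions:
 v(c) = C1*exp(2*c)


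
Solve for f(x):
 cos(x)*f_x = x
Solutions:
 f(x) = C1 + Integral(x/cos(x), x)


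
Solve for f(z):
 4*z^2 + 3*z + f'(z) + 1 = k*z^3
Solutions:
 f(z) = C1 + k*z^4/4 - 4*z^3/3 - 3*z^2/2 - z


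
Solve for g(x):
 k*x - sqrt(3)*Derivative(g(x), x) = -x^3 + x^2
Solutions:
 g(x) = C1 + sqrt(3)*k*x^2/6 + sqrt(3)*x^4/12 - sqrt(3)*x^3/9


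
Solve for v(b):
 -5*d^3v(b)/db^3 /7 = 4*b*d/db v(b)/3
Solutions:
 v(b) = C1 + Integral(C2*airyai(-15^(2/3)*28^(1/3)*b/15) + C3*airybi(-15^(2/3)*28^(1/3)*b/15), b)


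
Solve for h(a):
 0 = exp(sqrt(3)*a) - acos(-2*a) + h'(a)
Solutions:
 h(a) = C1 + a*acos(-2*a) + sqrt(1 - 4*a^2)/2 - sqrt(3)*exp(sqrt(3)*a)/3


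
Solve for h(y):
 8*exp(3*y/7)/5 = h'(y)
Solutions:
 h(y) = C1 + 56*exp(3*y/7)/15


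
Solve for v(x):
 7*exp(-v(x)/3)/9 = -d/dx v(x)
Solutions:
 v(x) = 3*log(C1 - 7*x/27)


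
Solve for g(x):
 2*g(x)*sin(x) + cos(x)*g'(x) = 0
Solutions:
 g(x) = C1*cos(x)^2


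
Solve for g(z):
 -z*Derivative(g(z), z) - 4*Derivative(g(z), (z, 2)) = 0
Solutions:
 g(z) = C1 + C2*erf(sqrt(2)*z/4)


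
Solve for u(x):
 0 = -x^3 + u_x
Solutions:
 u(x) = C1 + x^4/4


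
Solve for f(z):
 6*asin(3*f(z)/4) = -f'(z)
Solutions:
 Integral(1/asin(3*_y/4), (_y, f(z))) = C1 - 6*z


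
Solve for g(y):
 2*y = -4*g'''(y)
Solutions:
 g(y) = C1 + C2*y + C3*y^2 - y^4/48


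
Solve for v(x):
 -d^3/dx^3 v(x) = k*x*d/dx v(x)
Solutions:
 v(x) = C1 + Integral(C2*airyai(x*(-k)^(1/3)) + C3*airybi(x*(-k)^(1/3)), x)
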